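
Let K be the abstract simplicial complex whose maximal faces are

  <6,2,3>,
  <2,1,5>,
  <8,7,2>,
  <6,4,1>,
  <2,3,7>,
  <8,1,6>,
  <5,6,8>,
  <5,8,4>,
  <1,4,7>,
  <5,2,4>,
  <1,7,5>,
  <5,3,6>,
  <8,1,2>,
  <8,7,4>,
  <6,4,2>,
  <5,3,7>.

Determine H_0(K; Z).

H_0 = Z.

Order the vertices as 1 < 2 < 3 < 4 < 5 < 6 < 7 < 8. Listing each simplex with vertices in this order, K has dimension 2 with simplices:

  0-simplices (8): [1], [2], [3], [4], [5], [6], [7], [8]
  1-simplices (24): (24 of them)
  2-simplices (16): [1,2,5], [1,2,8], [1,4,6], [1,4,7], [1,5,7], [1,6,8], [2,3,6], [2,3,7], [2,4,5], [2,4,6], [2,7,8], [3,5,6], [3,5,7], [4,5,8], [4,7,8], [5,6,8]

Hence C_0 ≅ Z^8, C_1 ≅ Z^24, C_2 ≅ Z^16.

Boundary ∂_1: C_1 → C_0 sends each edge [p,q] (with p < q) to q − p. For instance
  ∂[4,5] = [5] − [4].
The resulting 8×24 matrix has rank 7, and its Smith normal form has invariant factors (1,1,1,1,1,1,1).

Boundary ∂_2: C_2 → C_1 acts by ∂[p,q,r] = [q,r] − [p,r] + [p,q]. For instance
  ∂[5,6,8] = [6,8] − [5,8] + [5,6],
  ∂[2,4,5] = [4,5] − [2,5] + [2,4].
This gives a 24×16 integer matrix of rank 15; reducing to Smith normal form yields diagonal entries (1,1,1,1,1,1,1,1,1,1,1,1,1,1,1).

Computing H_k = (kernel of ∂_k) / (image of ∂_{k+1}):

  H_0: rank C_0 − rank ∂_1 = 8 − 7 = 1, and the invariant factors of ∂_1 are all 1, so H_0 = Z.

(K is a triangulation of the torus T^2.)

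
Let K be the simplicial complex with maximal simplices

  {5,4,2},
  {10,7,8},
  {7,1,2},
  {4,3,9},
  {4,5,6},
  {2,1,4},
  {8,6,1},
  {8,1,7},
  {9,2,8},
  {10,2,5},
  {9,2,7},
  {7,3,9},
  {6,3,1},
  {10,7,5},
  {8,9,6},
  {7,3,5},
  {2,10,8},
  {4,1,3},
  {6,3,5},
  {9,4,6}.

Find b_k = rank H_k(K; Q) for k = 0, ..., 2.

Fix the vertex order 1 < 2 < 3 < 4 < 5 < 6 < 7 < 8 < 9 < 10 and write every simplex with vertices in increasing order. Then dim K = 2 and the simplices of K are:

  0-simplices (10): [1], [2], [3], [4], [5], [6], [7], [8], [9], [10]
  1-simplices (30): (30 of them)
  2-simplices (20): (20 of them)

Hence C_0 ≅ Z^10, C_1 ≅ Z^30, C_2 ≅ Z^20.

Boundary ∂_1: C_1 → C_0 is given by ∂[p,q] = [q] − [p].
This gives a 10×30 integer matrix of rank 9; reducing to Smith normal form yields diagonal entries (1,1,1,1,1,1,1,1,1).

∂_2: C_2 → C_1 acts by ∂[p,q,r] = [q,r] − [p,r] + [p,q]. For instance
  ∂[2,8,10] = [8,10] − [2,10] + [2,8],
  ∂[1,3,4] = [3,4] − [1,4] + [1,3].
As a 30×20 matrix over Z this has rank 20, with invariant factors (1,1,1,1,1,1,1,1,1,1,1,1,1,1,1,1,1,1,1,2).

Now H_k = ker ∂_k / im ∂_{k+1}, so:

  H_0: rank C_0 − rank ∂_1 = 10 − 9 = 1, and the invariant factors of ∂_1 are all 1, so H_0 ≅ Z.
  H_1: rank ker ∂_1 − rank ∂_2 = (30 − 9) − 20 = 1, and ∂_2 has invariant factor 2 > 1, so H_1 ≅ Z ⊕ Z/2.
  H_2: rank ker ∂_2 − rank ∂_3 = (20 − 20) − 0 = 0, and there is no ∂_3, so H_2 ≅ 0.

Hence the Betti numbers are b_0 = 1, b_1 = 1, b_2 = 0.

b_0 = 1, b_1 = 1, b_2 = 0.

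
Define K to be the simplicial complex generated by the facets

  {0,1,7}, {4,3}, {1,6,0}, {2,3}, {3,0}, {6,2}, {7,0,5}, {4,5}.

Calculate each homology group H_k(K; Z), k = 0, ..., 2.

K has 8 vertices, 12 edges, 3 triangles.
rank ∂_0 = 0, rank ∂_1 = 7 ⇒ b_0 = 8 − 0 − 7 = 1; all invariant factors of ∂_1 are 1 so no torsion. So H_0 ≅ Z.
rank ∂_1 = 7, rank ∂_2 = 3 ⇒ b_1 = 12 − 7 − 3 = 2; all invariant factors of ∂_2 are 1 so no torsion. So H_1 ≅ Z^2.
rank ∂_2 = 3, rank ∂_3 = 0 ⇒ b_2 = 3 − 3 − 0 = 0. So H_2 ≅ 0.

H_0 ≅ Z,  H_1 ≅ Z^2,  H_2 = 0.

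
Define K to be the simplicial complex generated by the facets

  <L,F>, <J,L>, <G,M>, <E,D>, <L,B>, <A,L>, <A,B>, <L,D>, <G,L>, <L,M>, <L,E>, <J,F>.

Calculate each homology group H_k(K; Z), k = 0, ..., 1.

H_0 ≅ Z,  H_1 ≅ Z^4.

Fix the vertex order A < B < D < E < F < G < J < L < M and write every simplex with vertices in increasing order. Then dim K = 1 and the simplices of K are:

  0-simplices (9): A, B, D, E, F, G, J, L, M
  1-simplices (12): AB, AL, BL, DE, DL, EL, FJ, FL, GL, GM, JL, LM

Hence C_0 ≅ Z^9, C_1 ≅ Z^12.

Boundary ∂_1: C_1 → C_0 sends each edge [p,q] (with p < q) to q − p. For instance
  ∂FL = L − F.
This gives a 9×12 integer matrix of rank 8; reducing to Smith normal form yields diagonal entries (1,1,1,1,1,1,1,1).

Computing H_k = (kernel of ∂_k) / (image of ∂_{k+1}):

  H_0: rank C_0 − rank ∂_1 = 9 − 8 = 1, and the invariant factors of ∂_1 are all 1, so H_0 ≅ Z.
  H_1: rank ker ∂_1 − rank ∂_2 = (12 − 8) − 0 = 4, and there is no ∂_2, so H_1 ≅ Z^4.

As a check, the Euler characteristic is 9 − 12 = -3, which agrees with 1 − 4 = -3.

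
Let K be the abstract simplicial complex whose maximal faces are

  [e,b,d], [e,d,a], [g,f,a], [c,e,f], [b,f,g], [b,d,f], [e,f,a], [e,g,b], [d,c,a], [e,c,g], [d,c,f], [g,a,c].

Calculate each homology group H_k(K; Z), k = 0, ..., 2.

We work with the vertex ordering a < b < c < d < e < f < g. The simplices of K, each written with vertices in increasing order, are:

  0-simplices (7): a, b, c, d, e, f, g
  1-simplices (18): ac, ad, ae, af, ag, bd, be, bf, bg, cd, ce, cf, cg, de, df, ef, eg, fg
  2-simplices (12): acd, acg, ade, aef, afg, bde, bdf, beg, bfg, cdf, cef, ceg

Hence C_0 ≅ Z^7, C_1 ≅ Z^18, C_2 ≅ Z^12.

Boundary ∂_1: C_1 → C_0 is given by ∂[p,q] = [q] − [p]. For instance
  ∂bd = d − b.
As a 7×18 matrix over Z this has rank 6, with invariant factors (1,1,1,1,1,1).

Boundary ∂_2: C_2 → C_1 maps a triangle to the signed sum of its edges. For instance
  ∂cef = ef − cf + ce,
  ∂bde = de − be + bd.
The resulting 18×12 matrix has rank 12, and its Smith normal form has invariant factors (1,1,1,1,1,1,1,1,1,1,1,2).

Computing H_k = (kernel of ∂_k) / (image of ∂_{k+1}):

  H_0: rank C_0 − rank ∂_1 = 7 − 6 = 1, and the invariant factors of ∂_1 are all 1, so H_0 = Z.
  H_1: rank ker ∂_1 − rank ∂_2 = (18 − 6) − 12 = 0, and ∂_2 has invariant factor 2 > 1, so H_1 = Z/2.
  H_2: rank ker ∂_2 − rank ∂_3 = (12 − 12) − 0 = 0, and there is no ∂_3, so H_2 = 0.

As a check, the Euler characteristic is 7 − 18 + 12 = 1, which agrees with 1 − 0 + 0 = 1.

H_0 = Z,  H_1 = Z/2,  H_2 = 0.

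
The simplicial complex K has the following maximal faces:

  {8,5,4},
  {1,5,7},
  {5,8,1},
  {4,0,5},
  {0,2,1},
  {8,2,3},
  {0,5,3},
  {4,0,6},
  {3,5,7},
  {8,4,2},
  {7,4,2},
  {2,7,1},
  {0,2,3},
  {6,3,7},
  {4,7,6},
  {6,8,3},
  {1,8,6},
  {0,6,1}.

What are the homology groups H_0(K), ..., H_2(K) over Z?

H_0 = Z,  H_1 = Z^2,  H_2 = Z.

Take the total order 0 < 1 < 2 < 3 < 4 < 5 < 6 < 7 < 8 on the vertex set. Then K (dimension 2) consists of the simplices:

  0-simplices (9): [0], [1], [2], [3], [4], [5], [6], [7], [8]
  1-simplices (27): (27 of them)
  2-simplices (18): [0,1,2], [0,1,6], [0,2,3], [0,3,5], [0,4,5], [0,4,6], [1,2,7], [1,5,7], [1,5,8], [1,6,8], [2,3,8], [2,4,7], [2,4,8], [3,5,7], [3,6,7], [3,6,8], [4,5,8], [4,6,7]

Hence C_0 ≅ Z^9, C_1 ≅ Z^27, C_2 ≅ Z^18.

Boundary ∂_1: C_1 → C_0 sends each edge [p,q] (with p < q) to q − p. For instance
  ∂[6,8] = [8] − [6].
This gives a 9×27 integer matrix of rank 8; reducing to Smith normal form yields diagonal entries (1,1,1,1,1,1,1,1).

The boundary map ∂_2: C_2 → C_1 sends each 2-simplex [p,q,r] to [q,r] − [p,r] + [p,q]. For instance
  ∂[2,3,8] = [3,8] − [2,8] + [2,3],
  ∂[3,5,7] = [5,7] − [3,7] + [3,5].
The resulting 27×18 matrix has rank 17, and its Smith normal form has invariant factors (1,1,1,1,1,1,1,1,1,1,1,1,1,1,1,1,1).

From H_k ≅ ker(∂_k) / im(∂_{k+1}) we obtain:

  H_0: rank C_0 − rank ∂_1 = 9 − 8 = 1, and the invariant factors of ∂_1 are all 1, so H_0 = Z.
  H_1: rank ker ∂_1 − rank ∂_2 = (27 − 8) − 17 = 2, and the invariant factors of ∂_2 are all 1, so H_1 = Z^2.
  H_2: rank ker ∂_2 − rank ∂_3 = (18 − 17) − 0 = 1, and there is no ∂_3, so H_2 = Z.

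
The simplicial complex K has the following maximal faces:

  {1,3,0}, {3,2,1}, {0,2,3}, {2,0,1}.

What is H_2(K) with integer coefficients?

K has 4 vertices, 6 edges, 4 triangles.
rank ∂_2 = 3, rank ∂_3 = 0 ⇒ b_2 = 4 − 3 − 0 = 1. So H_2 ≅ Z.

H_2 ≅ Z.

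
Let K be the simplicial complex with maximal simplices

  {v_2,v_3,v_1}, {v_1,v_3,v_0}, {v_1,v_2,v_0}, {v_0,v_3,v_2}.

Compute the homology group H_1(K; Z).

Take the total order v_0 < v_1 < v_2 < v_3 on the vertex set. Then K (dimension 2) consists of the simplices:

  0-simplices (4): [v_0], [v_1], [v_2], [v_3]
  1-simplices (6): [v_0,v_1], [v_0,v_2], [v_0,v_3], [v_1,v_2], [v_1,v_3], [v_2,v_3]
  2-simplices (4): [v_0,v_1,v_2], [v_0,v_1,v_3], [v_0,v_2,v_3], [v_1,v_2,v_3]

giving chain groups C_0 ≅ Z^4, C_1 ≅ Z^6, C_2 ≅ Z^4.

The boundary map ∂_1: C_1 → C_0 sends each edge [p,q] (with p < q) to q − p.
The resulting 4×6 matrix has rank 3, and its Smith normal form has invariant factors (1,1,1).

The boundary map ∂_2: C_2 → C_1 sends each 2-simplex [p,q,r] to [q,r] − [p,r] + [p,q]. For instance
  ∂[v_0,v_1,v_3] = [v_1,v_3] − [v_0,v_3] + [v_0,v_1],
  ∂[v_1,v_2,v_3] = [v_2,v_3] − [v_1,v_3] + [v_1,v_2].
This gives a 6×4 integer matrix of rank 3; reducing to Smith normal form yields diagonal entries (1,1,1).

Reading off H_k = ker ∂_k / im ∂_{k+1}:

  H_1: rank ker ∂_1 − rank ∂_2 = (6 − 3) − 3 = 0, and the invariant factors of ∂_2 are all 1, so H_1 = 0.

H_1 = 0.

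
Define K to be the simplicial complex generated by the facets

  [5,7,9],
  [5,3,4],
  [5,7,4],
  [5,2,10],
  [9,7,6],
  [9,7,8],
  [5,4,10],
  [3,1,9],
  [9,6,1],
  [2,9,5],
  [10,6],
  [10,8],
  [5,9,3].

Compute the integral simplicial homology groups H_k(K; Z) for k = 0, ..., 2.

H_0 ≅ Z,  H_1 ≅ Z^2,  H_2 = 0.

K has 10 vertices, 22 edges, 11 triangles.
rank ∂_0 = 0, rank ∂_1 = 9 ⇒ b_0 = 10 − 0 − 9 = 1; all invariant factors of ∂_1 are 1 so no torsion. So H_0 = Z.
rank ∂_1 = 9, rank ∂_2 = 11 ⇒ b_1 = 22 − 9 − 11 = 2; all invariant factors of ∂_2 are 1 so no torsion. So H_1 = Z^2.
rank ∂_2 = 11, rank ∂_3 = 0 ⇒ b_2 = 11 − 11 − 0 = 0. So H_2 = 0.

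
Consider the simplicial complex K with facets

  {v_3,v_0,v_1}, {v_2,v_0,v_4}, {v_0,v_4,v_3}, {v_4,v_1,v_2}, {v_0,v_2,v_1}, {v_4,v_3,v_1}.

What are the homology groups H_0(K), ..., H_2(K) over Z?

We work with the vertex ordering v_0 < v_1 < v_2 < v_3 < v_4. The simplices of K, each written with vertices in increasing order, are:

  0-simplices (5): [v_0], [v_1], [v_2], [v_3], [v_4]
  1-simplices (9): [v_0,v_1], [v_0,v_2], [v_0,v_3], [v_0,v_4], [v_1,v_2], [v_1,v_3], [v_1,v_4], [v_2,v_4], [v_3,v_4]
  2-simplices (6): [v_0,v_1,v_2], [v_0,v_1,v_3], [v_0,v_2,v_4], [v_0,v_3,v_4], [v_1,v_2,v_4], [v_1,v_3,v_4]

so the chain groups are C_0 ≅ Z^5, C_1 ≅ Z^9, C_2 ≅ Z^6.

The boundary map ∂_1: C_1 → C_0 is given by ∂[p,q] = [q] − [p]. For instance
  ∂[v_2,v_4] = [v_4] − [v_2].
As a 5×9 matrix over Z this has rank 4, with invariant factors (1,1,1,1).

The boundary map ∂_2: C_2 → C_1 maps a triangle to the signed sum of its edges. For instance
  ∂[v_0,v_2,v_4] = [v_2,v_4] − [v_0,v_4] + [v_0,v_2],
  ∂[v_0,v_1,v_3] = [v_1,v_3] − [v_0,v_3] + [v_0,v_1].
This gives a 9×6 integer matrix of rank 5; reducing to Smith normal form yields diagonal entries (1,1,1,1,1).

Reading off H_k = ker ∂_k / im ∂_{k+1}:

  H_0: rank C_0 − rank ∂_1 = 5 − 4 = 1, and the invariant factors of ∂_1 are all 1, so H_0 ≅ Z.
  H_1: rank ker ∂_1 − rank ∂_2 = (9 − 4) − 5 = 0, and the invariant factors of ∂_2 are all 1, so H_1 ≅ 0.
  H_2: rank ker ∂_2 − rank ∂_3 = (6 − 5) − 0 = 1, and there is no ∂_3, so H_2 ≅ Z.

As a check, the Euler characteristic is 5 − 9 + 6 = 2, which agrees with 1 − 0 + 1 = 2.

H_0 ≅ Z,  H_1 = 0,  H_2 ≅ Z.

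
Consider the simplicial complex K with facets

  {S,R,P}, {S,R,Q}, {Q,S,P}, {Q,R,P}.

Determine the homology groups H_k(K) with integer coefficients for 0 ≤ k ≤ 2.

H_0 = Z,  H_1 = 0,  H_2 = Z.

K has 4 vertices, 6 edges, 4 triangles.
rank ∂_0 = 0, rank ∂_1 = 3 ⇒ b_0 = 4 − 0 − 3 = 1; all invariant factors of ∂_1 are 1 so no torsion. So H_0 = Z.
rank ∂_1 = 3, rank ∂_2 = 3 ⇒ b_1 = 6 − 3 − 3 = 0; all invariant factors of ∂_2 are 1 so no torsion. So H_1 = 0.
rank ∂_2 = 3, rank ∂_3 = 0 ⇒ b_2 = 4 − 3 − 0 = 1. So H_2 = Z.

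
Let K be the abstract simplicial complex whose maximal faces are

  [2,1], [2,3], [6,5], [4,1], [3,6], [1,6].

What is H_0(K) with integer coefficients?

H_0 ≅ Z.

Fix the vertex order 1 < 2 < 3 < 4 < 5 < 6 and write every simplex with vertices in increasing order. Then dim K = 1 and the simplices of K are:

  0-simplices (6): [1], [2], [3], [4], [5], [6]
  1-simplices (6): [1,2], [1,4], [1,6], [2,3], [3,6], [5,6]

giving chain groups C_0 ≅ Z^6, C_1 ≅ Z^6.

Boundary ∂_1: C_1 → C_0 maps an edge to its endpoints' difference, ∂[p,q] = q − p. For instance
  ∂[2,3] = [3] − [2].
The resulting 6×6 matrix has rank 5, and its Smith normal form has invariant factors (1,1,1,1,1).

Reading off H_k = ker ∂_k / im ∂_{k+1}:

  H_0: rank C_0 − rank ∂_1 = 6 − 5 = 1, and the invariant factors of ∂_1 are all 1, so H_0 ≅ Z.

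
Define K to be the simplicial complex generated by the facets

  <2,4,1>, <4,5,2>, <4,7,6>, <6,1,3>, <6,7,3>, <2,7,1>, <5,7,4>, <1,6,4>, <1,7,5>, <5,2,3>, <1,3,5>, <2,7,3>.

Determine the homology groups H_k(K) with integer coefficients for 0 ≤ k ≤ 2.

H_0 ≅ Z,  H_1 ≅ Z/2,  H_2 = 0.

Take the total order 1 < 2 < 3 < 4 < 5 < 6 < 7 on the vertex set. Then K (dimension 2) consists of the simplices:

  0-simplices (7): [1], [2], [3], [4], [5], [6], [7]
  1-simplices (18): [1,2], [1,3], [1,4], [1,5], [1,6], [1,7], [2,3], [2,4], [2,5], [2,7], [3,5], [3,6], [3,7], [4,5], [4,6], [4,7], [5,7], [6,7]
  2-simplices (12): [1,2,4], [1,2,7], [1,3,5], [1,3,6], [1,4,6], [1,5,7], [2,3,5], [2,3,7], [2,4,5], [3,6,7], [4,5,7], [4,6,7]

giving chain groups C_0 ≅ Z^7, C_1 ≅ Z^18, C_2 ≅ Z^12.

The boundary map ∂_1: C_1 → C_0 sends each edge [p,q] (with p < q) to q − p. For instance
  ∂[3,7] = [7] − [3].
The 7×18 boundary matrix has rank 6 and Smith normal form diag(1,1,1,1,1,1).

The boundary map ∂_2: C_2 → C_1 acts by ∂[p,q,r] = [q,r] − [p,r] + [p,q]. For instance
  ∂[2,3,7] = [3,7] − [2,7] + [2,3],
  ∂[1,2,4] = [2,4] − [1,4] + [1,2].
The resulting 18×12 matrix has rank 12, and its Smith normal form has invariant factors (1,1,1,1,1,1,1,1,1,1,1,2).

Reading off H_k = ker ∂_k / im ∂_{k+1}:

  H_0: rank C_0 − rank ∂_1 = 7 − 6 = 1, and the invariant factors of ∂_1 are all 1, so H_0 ≅ Z.
  H_1: rank ker ∂_1 − rank ∂_2 = (18 − 6) − 12 = 0, and ∂_2 has invariant factor 2 > 1, so H_1 ≅ Z/2.
  H_2: rank ker ∂_2 − rank ∂_3 = (12 − 12) − 0 = 0, and there is no ∂_3, so H_2 ≅ 0.

As a check, the Euler characteristic is 7 − 18 + 12 = 1, which agrees with 1 − 0 + 0 = 1.
(K is a triangulation of the real projective plane RP^2.)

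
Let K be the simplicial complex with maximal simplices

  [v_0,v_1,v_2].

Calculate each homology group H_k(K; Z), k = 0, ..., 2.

Fix the vertex order v_0 < v_1 < v_2 and write every simplex with vertices in increasing order. Then dim K = 2 and the simplices of K are:

  0-simplices (3): [v_0], [v_1], [v_2]
  1-simplices (3): [v_0,v_1], [v_0,v_2], [v_1,v_2]
  2-simplices (1): [v_0,v_1,v_2]

giving chain groups C_0 ≅ Z^3, C_1 ≅ Z^3, C_2 ≅ Z^1.

The boundary map ∂_1: C_1 → C_0 is given by ∂[p,q] = [q] − [p]. For instance
  ∂[v_1,v_2] = [v_2] − [v_1].
This gives a 3×3 integer matrix of rank 2; reducing to Smith normal form yields diagonal entries (1,1).

Boundary ∂_2: C_2 → C_1 acts by ∂[p,q,r] = [q,r] − [p,r] + [p,q]. For instance
  ∂[v_0,v_1,v_2] = [v_1,v_2] − [v_0,v_2] + [v_0,v_1].
The 3×1 boundary matrix has rank 1 and Smith normal form diag(1).

Now H_k = ker ∂_k / im ∂_{k+1}, so:

  H_0: rank C_0 − rank ∂_1 = 3 − 2 = 1, and the invariant factors of ∂_1 are all 1, so H_0 ≅ Z.
  H_1: rank ker ∂_1 − rank ∂_2 = (3 − 2) − 1 = 0, and the invariant factors of ∂_2 are all 1, so H_1 ≅ 0.
  H_2: rank ker ∂_2 − rank ∂_3 = (1 − 1) − 0 = 0, and there is no ∂_3, so H_2 ≅ 0.

(K is a triangulation of the 2-simplex.)

H_0 = Z,  H_1 = 0,  H_2 = 0.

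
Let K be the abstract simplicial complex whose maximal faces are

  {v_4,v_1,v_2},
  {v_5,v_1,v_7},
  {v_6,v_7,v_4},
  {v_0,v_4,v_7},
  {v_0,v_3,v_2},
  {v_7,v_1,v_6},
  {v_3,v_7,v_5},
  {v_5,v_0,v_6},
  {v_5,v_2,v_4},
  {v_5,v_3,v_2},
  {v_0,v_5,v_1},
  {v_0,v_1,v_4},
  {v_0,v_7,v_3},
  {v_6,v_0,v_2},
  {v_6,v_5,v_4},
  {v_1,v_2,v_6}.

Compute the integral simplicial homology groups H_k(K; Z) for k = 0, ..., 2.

Take the total order v_0 < v_1 < v_2 < v_3 < v_4 < v_5 < v_6 < v_7 on the vertex set. Then K (dimension 2) consists of the simplices:

  0-simplices (8): [v_0], [v_1], [v_2], [v_3], [v_4], [v_5], [v_6], [v_7]
  1-simplices (24): (24 of them)
  2-simplices (16): (16 of them)

giving chain groups C_0 ≅ Z^8, C_1 ≅ Z^24, C_2 ≅ Z^16.

∂_1: C_1 → C_0 is given by ∂[p,q] = [q] − [p].
The resulting 8×24 matrix has rank 7, and its Smith normal form has invariant factors (1,1,1,1,1,1,1).

Boundary ∂_2: C_2 → C_1 acts by ∂[p,q,r] = [q,r] − [p,r] + [p,q]. For instance
  ∂[v_0,v_3,v_7] = [v_3,v_7] − [v_0,v_7] + [v_0,v_3],
  ∂[v_0,v_5,v_6] = [v_5,v_6] − [v_0,v_6] + [v_0,v_5].
The 24×16 boundary matrix has rank 15 and Smith normal form diag(1,1,1,1,1,1,1,1,1,1,1,1,1,1,1).

Reading off H_k = ker ∂_k / im ∂_{k+1}:

  H_0: rank C_0 − rank ∂_1 = 8 − 7 = 1, and the invariant factors of ∂_1 are all 1, so H_0 ≅ Z.
  H_1: rank ker ∂_1 − rank ∂_2 = (24 − 7) − 15 = 2, and the invariant factors of ∂_2 are all 1, so H_1 ≅ Z^2.
  H_2: rank ker ∂_2 − rank ∂_3 = (16 − 15) − 0 = 1, and there is no ∂_3, so H_2 ≅ Z.

H_0 = Z,  H_1 = Z^2,  H_2 = Z.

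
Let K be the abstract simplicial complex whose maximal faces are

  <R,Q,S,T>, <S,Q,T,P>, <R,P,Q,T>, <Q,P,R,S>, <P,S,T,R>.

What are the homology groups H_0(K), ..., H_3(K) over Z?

H_0 ≅ Z,  H_1 = 0,  H_2 = 0,  H_3 ≅ Z.

We work with the vertex ordering P < Q < R < S < T. The simplices of K, each written with vertices in increasing order, are:

  0-simplices (5): P, Q, R, S, T
  1-simplices (10): PQ, PR, PS, PT, QR, QS, QT, RS, RT, ST
  2-simplices (10): PQR, PQS, PQT, PRS, PRT, PST, QRS, QRT, QST, RST
  3-simplices (5): PQRS, PQRT, PQST, PRST, QRST

Hence C_0 ≅ Z^5, C_1 ≅ Z^10, C_2 ≅ Z^10, C_3 ≅ Z^5.

Boundary ∂_1: C_1 → C_0 maps an edge to its endpoints' difference, ∂[p,q] = q − p. For instance
  ∂PS = S − P.
The resulting 5×10 matrix has rank 4, and its Smith normal form has invariant factors (1,1,1,1).

Boundary ∂_2: C_2 → C_1 sends each 2-simplex [p,q,r] to [q,r] − [p,r] + [p,q]. For instance
  ∂QRS = RS − QS + QR,
  ∂QST = ST − QT + QS.
As a 10×10 matrix over Z this has rank 6, with invariant factors (1,1,1,1,1,1).

∂_3: C_3 → C_2 sends each 3-simplex σ to the alternating sum Σ_i (−1)^i (σ with its i-th vertex removed). For instance
  ∂PQRS = QRS − PRS + PQS − PQR,
  ∂PQST = QST − PST + PQT − PQS.
The resulting 10×5 matrix has rank 4, and its Smith normal form has invariant factors (1,1,1,1).

Now H_k = ker ∂_k / im ∂_{k+1}, so:

  H_0: rank C_0 − rank ∂_1 = 5 − 4 = 1, and the invariant factors of ∂_1 are all 1, so H_0 = Z.
  H_1: rank ker ∂_1 − rank ∂_2 = (10 − 4) − 6 = 0, and the invariant factors of ∂_2 are all 1, so H_1 = 0.
  H_2: rank ker ∂_2 − rank ∂_3 = (10 − 6) − 4 = 0, and the invariant factors of ∂_3 are all 1, so H_2 = 0.
  H_3: rank ker ∂_3 − rank ∂_4 = (5 − 4) − 0 = 1, and there is no ∂_4, so H_3 = Z.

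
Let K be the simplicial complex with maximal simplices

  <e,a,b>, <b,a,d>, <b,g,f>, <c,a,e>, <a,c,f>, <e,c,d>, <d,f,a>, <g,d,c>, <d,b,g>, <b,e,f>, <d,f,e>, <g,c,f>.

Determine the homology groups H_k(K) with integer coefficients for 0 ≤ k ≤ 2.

Take the total order a < b < c < d < e < f < g on the vertex set. Then K (dimension 2) consists of the simplices:

  0-simplices (7): a, b, c, d, e, f, g
  1-simplices (18): ab, ac, ad, ae, af, bd, be, bf, bg, cd, ce, cf, cg, de, df, dg, ef, fg
  2-simplices (12): abd, abe, ace, acf, adf, bdg, bef, bfg, cde, cdg, cfg, def

so the chain groups are C_0 ≅ Z^7, C_1 ≅ Z^18, C_2 ≅ Z^12.

∂_1: C_1 → C_0 sends each edge [p,q] (with p < q) to q − p.
As a 7×18 matrix over Z this has rank 6, with invariant factors (1,1,1,1,1,1).

Boundary ∂_2: C_2 → C_1 acts by ∂[p,q,r] = [q,r] − [p,r] + [p,q]. For instance
  ∂cfg = fg − cg + cf,
  ∂adf = df − af + ad.
The resulting 18×12 matrix has rank 12, and its Smith normal form has invariant factors (1,1,1,1,1,1,1,1,1,1,1,2).

From H_k ≅ ker(∂_k) / im(∂_{k+1}) we obtain:

  H_0: rank C_0 − rank ∂_1 = 7 − 6 = 1, and the invariant factors of ∂_1 are all 1, so H_0 ≅ Z.
  H_1: rank ker ∂_1 − rank ∂_2 = (18 − 6) − 12 = 0, and ∂_2 has invariant factor 2 > 1, so H_1 ≅ Z/2Z.
  H_2: rank ker ∂_2 − rank ∂_3 = (12 − 12) − 0 = 0, and there is no ∂_3, so H_2 ≅ 0.

H_0 = Z,  H_1 = Z/2Z,  H_2 = 0.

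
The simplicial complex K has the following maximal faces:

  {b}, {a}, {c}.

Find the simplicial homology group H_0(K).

Order the vertices as a < b < c. Listing each simplex with vertices in this order, K has dimension 0 with simplices:

  0-simplices (3): a, b, c

so the chain groups are C_0 ≅ Z^3.

Reading off H_k = ker ∂_k / im ∂_{k+1}:

  H_0: rank C_0 − rank ∂_1 = 3 − 0 = 3, and there is no ∂_1, so H_0 = Z^3.

(K is a triangulation of a set of 3 points.)

H_0 = Z^3.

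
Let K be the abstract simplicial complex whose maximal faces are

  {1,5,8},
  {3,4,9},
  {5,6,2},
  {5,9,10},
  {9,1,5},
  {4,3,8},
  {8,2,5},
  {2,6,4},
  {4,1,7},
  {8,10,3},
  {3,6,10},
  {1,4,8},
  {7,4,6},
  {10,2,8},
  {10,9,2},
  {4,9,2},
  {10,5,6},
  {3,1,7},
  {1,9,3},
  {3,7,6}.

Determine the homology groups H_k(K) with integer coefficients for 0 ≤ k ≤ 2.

Fix the vertex order 1 < 2 < 3 < 4 < 5 < 6 < 7 < 8 < 9 < 10 and write every simplex with vertices in increasing order. Then dim K = 2 and the simplices of K are:

  0-simplices (10): [1], [2], [3], [4], [5], [6], [7], [8], [9], [10]
  1-simplices (30): (30 of them)
  2-simplices (20): (20 of them)

giving chain groups C_0 ≅ Z^10, C_1 ≅ Z^30, C_2 ≅ Z^20.

Boundary ∂_1: C_1 → C_0 is given by ∂[p,q] = [q] − [p]. For instance
  ∂[4,8] = [8] − [4].
The resulting 10×30 matrix has rank 9, and its Smith normal form has invariant factors (1,1,1,1,1,1,1,1,1).

∂_2: C_2 → C_1 sends each 2-simplex [p,q,r] to [q,r] − [p,r] + [p,q]. For instance
  ∂[2,4,6] = [4,6] − [2,6] + [2,4],
  ∂[1,4,8] = [4,8] − [1,8] + [1,4].
This gives a 30×20 integer matrix of rank 20; reducing to Smith normal form yields diagonal entries (1,1,1,1,1,1,1,1,1,1,1,1,1,1,1,1,1,1,1,2).

Computing H_k = (kernel of ∂_k) / (image of ∂_{k+1}):

  H_0: rank C_0 − rank ∂_1 = 10 − 9 = 1, and the invariant factors of ∂_1 are all 1, so H_0 = Z.
  H_1: rank ker ∂_1 − rank ∂_2 = (30 − 9) − 20 = 1, and ∂_2 has invariant factor 2 > 1, so H_1 = Z ⊕ Z/2.
  H_2: rank ker ∂_2 − rank ∂_3 = (20 − 20) − 0 = 0, and there is no ∂_3, so H_2 = 0.

As a check, the Euler characteristic is 10 − 30 + 20 = 0, which agrees with 1 − 1 + 0 = 0.

H_0 = Z,  H_1 = Z ⊕ Z/2,  H_2 = 0.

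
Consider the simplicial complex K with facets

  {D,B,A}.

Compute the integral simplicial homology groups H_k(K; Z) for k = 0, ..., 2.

Take the total order A < B < D on the vertex set. Then K (dimension 2) consists of the simplices:

  0-simplices (3): A, B, D
  1-simplices (3): AB, AD, BD
  2-simplices (1): ABD

giving chain groups C_0 ≅ Z^3, C_1 ≅ Z^3, C_2 ≅ Z^1.

Boundary ∂_1: C_1 → C_0 maps an edge to its endpoints' difference, ∂[p,q] = q − p.
The 3×3 boundary matrix has rank 2 and Smith normal form diag(1,1).

The boundary map ∂_2: C_2 → C_1 sends each 2-simplex [p,q,r] to [q,r] − [p,r] + [p,q]. For instance
  ∂ABD = BD − AD + AB.
The 3×1 boundary matrix has rank 1 and Smith normal form diag(1).

Now H_k = ker ∂_k / im ∂_{k+1}, so:

  H_0: rank C_0 − rank ∂_1 = 3 − 2 = 1, and the invariant factors of ∂_1 are all 1, so H_0 ≅ Z.
  H_1: rank ker ∂_1 − rank ∂_2 = (3 − 2) − 1 = 0, and the invariant factors of ∂_2 are all 1, so H_1 ≅ 0.
  H_2: rank ker ∂_2 − rank ∂_3 = (1 − 1) − 0 = 0, and there is no ∂_3, so H_2 ≅ 0.

H_0 ≅ Z,  H_1 = 0,  H_2 = 0.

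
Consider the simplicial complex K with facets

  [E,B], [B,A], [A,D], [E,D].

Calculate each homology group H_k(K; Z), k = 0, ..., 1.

H_0 ≅ Z,  H_1 ≅ Z.

We work with the vertex ordering A < B < D < E. The simplices of K, each written with vertices in increasing order, are:

  0-simplices (4): A, B, D, E
  1-simplices (4): AB, AD, BE, DE

so the chain groups are C_0 ≅ Z^4, C_1 ≅ Z^4.

Boundary ∂_1: C_1 → C_0 is given by ∂[p,q] = [q] − [p]. For instance
  ∂AD = D − A.
This gives a 4×4 integer matrix of rank 3; reducing to Smith normal form yields diagonal entries (1,1,1).

From H_k ≅ ker(∂_k) / im(∂_{k+1}) we obtain:

  H_0: rank C_0 − rank ∂_1 = 4 − 3 = 1, and the invariant factors of ∂_1 are all 1, so H_0 ≅ Z.
  H_1: rank ker ∂_1 − rank ∂_2 = (4 − 3) − 0 = 1, and there is no ∂_2, so H_1 ≅ Z.

As a check, the Euler characteristic is 4 − 4 = 0, which agrees with 1 − 1 = 0.
(K is a triangulation of the circle S^1.)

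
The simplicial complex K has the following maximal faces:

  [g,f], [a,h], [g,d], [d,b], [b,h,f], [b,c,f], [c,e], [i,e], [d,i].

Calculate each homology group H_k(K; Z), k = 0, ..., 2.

H_0 ≅ Z,  H_1 ≅ Z^2,  H_2 = 0.

Order the vertices as a < b < c < d < e < f < g < h < i. Listing each simplex with vertices in this order, K has dimension 2 with simplices:

  0-simplices (9): a, b, c, d, e, f, g, h, i
  1-simplices (12): ah, bc, bd, bf, bh, ce, cf, dg, di, ei, fg, fh
  2-simplices (2): bcf, bfh

Hence C_0 ≅ Z^9, C_1 ≅ Z^12, C_2 ≅ Z^2.

Boundary ∂_1: C_1 → C_0 maps an edge to its endpoints' difference, ∂[p,q] = q − p.
The 9×12 boundary matrix has rank 8 and Smith normal form diag(1,1,1,1,1,1,1,1).

Boundary ∂_2: C_2 → C_1 maps a triangle to the signed sum of its edges. For instance
  ∂bcf = cf − bf + bc,
  ∂bfh = fh − bh + bf.
The 12×2 boundary matrix has rank 2 and Smith normal form diag(1,1).

Reading off H_k = ker ∂_k / im ∂_{k+1}:

  H_0: rank C_0 − rank ∂_1 = 9 − 8 = 1, and the invariant factors of ∂_1 are all 1, so H_0 = Z.
  H_1: rank ker ∂_1 − rank ∂_2 = (12 − 8) − 2 = 2, and the invariant factors of ∂_2 are all 1, so H_1 = Z^2.
  H_2: rank ker ∂_2 − rank ∂_3 = (2 − 2) − 0 = 0, and there is no ∂_3, so H_2 = 0.

As a check, the Euler characteristic is 9 − 12 + 2 = -1, which agrees with 1 − 2 + 0 = -1.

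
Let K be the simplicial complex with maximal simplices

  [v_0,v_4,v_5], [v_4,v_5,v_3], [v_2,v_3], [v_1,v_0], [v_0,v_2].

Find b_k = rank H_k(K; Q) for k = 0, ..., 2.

b_0 = 1, b_1 = 1, b_2 = 0.

Order the vertices as v_0 < v_1 < v_2 < v_3 < v_4 < v_5. Listing each simplex with vertices in this order, K has dimension 2 with simplices:

  0-simplices (6): [v_0], [v_1], [v_2], [v_3], [v_4], [v_5]
  1-simplices (8): [v_0,v_1], [v_0,v_2], [v_0,v_4], [v_0,v_5], [v_2,v_3], [v_3,v_4], [v_3,v_5], [v_4,v_5]
  2-simplices (2): [v_0,v_4,v_5], [v_3,v_4,v_5]

so the chain groups are C_0 ≅ Z^6, C_1 ≅ Z^8, C_2 ≅ Z^2.

Boundary ∂_1: C_1 → C_0 maps an edge to its endpoints' difference, ∂[p,q] = q − p. For instance
  ∂[v_3,v_4] = [v_4] − [v_3].
The 6×8 boundary matrix has rank 5 and Smith normal form diag(1,1,1,1,1).

∂_2: C_2 → C_1 acts by ∂[p,q,r] = [q,r] − [p,r] + [p,q]. For instance
  ∂[v_3,v_4,v_5] = [v_4,v_5] − [v_3,v_5] + [v_3,v_4],
  ∂[v_0,v_4,v_5] = [v_4,v_5] − [v_0,v_5] + [v_0,v_4].
The 8×2 boundary matrix has rank 2 and Smith normal form diag(1,1).

Reading off H_k = ker ∂_k / im ∂_{k+1}:

  H_0: rank C_0 − rank ∂_1 = 6 − 5 = 1, and the invariant factors of ∂_1 are all 1, so H_0 = Z.
  H_1: rank ker ∂_1 − rank ∂_2 = (8 − 5) − 2 = 1, and the invariant factors of ∂_2 are all 1, so H_1 = Z.
  H_2: rank ker ∂_2 − rank ∂_3 = (2 − 2) − 0 = 0, and there is no ∂_3, so H_2 = 0.

Hence the Betti numbers are b_0 = 1, b_1 = 1, b_2 = 0.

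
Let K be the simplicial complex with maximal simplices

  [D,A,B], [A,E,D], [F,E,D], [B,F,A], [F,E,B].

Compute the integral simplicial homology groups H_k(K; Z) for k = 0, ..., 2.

H_0 = Z,  H_1 = Z,  H_2 = 0.

We work with the vertex ordering A < B < D < E < F. The simplices of K, each written with vertices in increasing order, are:

  0-simplices (5): A, B, D, E, F
  1-simplices (10): AB, AD, AE, AF, BD, BE, BF, DE, DF, EF
  2-simplices (5): ABD, ABF, ADE, BEF, DEF

giving chain groups C_0 ≅ Z^5, C_1 ≅ Z^10, C_2 ≅ Z^5.

Boundary ∂_1: C_1 → C_0 maps an edge to its endpoints' difference, ∂[p,q] = q − p.
This gives a 5×10 integer matrix of rank 4; reducing to Smith normal form yields diagonal entries (1,1,1,1).

∂_2: C_2 → C_1 sends each 2-simplex [p,q,r] to [q,r] − [p,r] + [p,q]. For instance
  ∂ADE = DE − AE + AD,
  ∂ABD = BD − AD + AB.
The 10×5 boundary matrix has rank 5 and Smith normal form diag(1,1,1,1,1).

Now H_k = ker ∂_k / im ∂_{k+1}, so:

  H_0: rank C_0 − rank ∂_1 = 5 − 4 = 1, and the invariant factors of ∂_1 are all 1, so H_0 ≅ Z.
  H_1: rank ker ∂_1 − rank ∂_2 = (10 − 4) − 5 = 1, and the invariant factors of ∂_2 are all 1, so H_1 ≅ Z.
  H_2: rank ker ∂_2 − rank ∂_3 = (5 − 5) − 0 = 0, and there is no ∂_3, so H_2 ≅ 0.

As a check, the Euler characteristic is 5 − 10 + 5 = 0, which agrees with 1 − 1 + 0 = 0.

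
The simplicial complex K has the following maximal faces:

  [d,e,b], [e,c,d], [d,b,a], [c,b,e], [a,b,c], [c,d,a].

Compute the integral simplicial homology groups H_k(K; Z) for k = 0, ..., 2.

We work with the vertex ordering a < b < c < d < e. The simplices of K, each written with vertices in increasing order, are:

  0-simplices (5): a, b, c, d, e
  1-simplices (9): ab, ac, ad, bc, bd, be, cd, ce, de
  2-simplices (6): abc, abd, acd, bce, bde, cde

giving chain groups C_0 ≅ Z^5, C_1 ≅ Z^9, C_2 ≅ Z^6.

Boundary ∂_1: C_1 → C_0 is given by ∂[p,q] = [q] − [p].
The 5×9 boundary matrix has rank 4 and Smith normal form diag(1,1,1,1).

Boundary ∂_2: C_2 → C_1 maps a triangle to the signed sum of its edges. For instance
  ∂acd = cd − ad + ac,
  ∂cde = de − ce + cd.
The resulting 9×6 matrix has rank 5, and its Smith normal form has invariant factors (1,1,1,1,1).

From H_k ≅ ker(∂_k) / im(∂_{k+1}) we obtain:

  H_0: rank C_0 − rank ∂_1 = 5 − 4 = 1, and the invariant factors of ∂_1 are all 1, so H_0 ≅ Z.
  H_1: rank ker ∂_1 − rank ∂_2 = (9 − 4) − 5 = 0, and the invariant factors of ∂_2 are all 1, so H_1 ≅ 0.
  H_2: rank ker ∂_2 − rank ∂_3 = (6 − 5) − 0 = 1, and there is no ∂_3, so H_2 ≅ Z.

(K is a triangulation of the 2-sphere S^2.)

H_0 ≅ Z,  H_1 = 0,  H_2 ≅ Z.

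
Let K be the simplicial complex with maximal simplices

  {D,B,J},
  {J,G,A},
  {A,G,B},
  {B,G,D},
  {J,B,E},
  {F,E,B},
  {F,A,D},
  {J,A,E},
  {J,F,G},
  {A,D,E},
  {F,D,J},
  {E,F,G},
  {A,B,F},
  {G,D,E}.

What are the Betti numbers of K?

Fix the vertex order A < B < D < E < F < G < J and write every simplex with vertices in increasing order. Then dim K = 2 and the simplices of K are:

  0-simplices (7): A, B, D, E, F, G, J
  1-simplices (21): AB, AD, AE, AF, AG, AJ, BD, BE, BF, BG, BJ, DE, DF, DG, DJ, EF, EG, EJ, FG, FJ, GJ
  2-simplices (14): ABF, ABG, ADE, ADF, AEJ, AGJ, BDG, BDJ, BEF, BEJ, DEG, DFJ, EFG, FGJ

so the chain groups are C_0 ≅ Z^7, C_1 ≅ Z^21, C_2 ≅ Z^14.

∂_1: C_1 → C_0 is given by ∂[p,q] = [q] − [p].
As a 7×21 matrix over Z this has rank 6, with invariant factors (1,1,1,1,1,1).

The boundary map ∂_2: C_2 → C_1 acts by ∂[p,q,r] = [q,r] − [p,r] + [p,q]. For instance
  ∂BDJ = DJ − BJ + BD,
  ∂DEG = EG − DG + DE.
This gives a 21×14 integer matrix of rank 13; reducing to Smith normal form yields diagonal entries (1,1,1,1,1,1,1,1,1,1,1,1,1).

Now H_k = ker ∂_k / im ∂_{k+1}, so:

  H_0: rank C_0 − rank ∂_1 = 7 − 6 = 1, and the invariant factors of ∂_1 are all 1, so H_0 = Z.
  H_1: rank ker ∂_1 − rank ∂_2 = (21 − 6) − 13 = 2, and the invariant factors of ∂_2 are all 1, so H_1 = Z^2.
  H_2: rank ker ∂_2 − rank ∂_3 = (14 − 13) − 0 = 1, and there is no ∂_3, so H_2 = Z.

As a check, the Euler characteristic is 7 − 21 + 14 = 0, which agrees with 1 − 2 + 1 = 0.

Hence the Betti numbers are b_0 = 1, b_1 = 2, b_2 = 1.

b_0 = 1, b_1 = 2, b_2 = 1.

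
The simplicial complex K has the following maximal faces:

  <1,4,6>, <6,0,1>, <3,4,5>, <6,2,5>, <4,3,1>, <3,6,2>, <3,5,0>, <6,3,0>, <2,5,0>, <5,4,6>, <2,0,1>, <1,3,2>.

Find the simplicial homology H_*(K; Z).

Order the vertices as 0 < 1 < 2 < 3 < 4 < 5 < 6. Listing each simplex with vertices in this order, K has dimension 2 with simplices:

  0-simplices (7): [0], [1], [2], [3], [4], [5], [6]
  1-simplices (18): [0,1], [0,2], [0,3], [0,5], [0,6], [1,2], [1,3], [1,4], [1,6], [2,3], [2,5], [2,6], [3,4], [3,5], [3,6], [4,5], [4,6], [5,6]
  2-simplices (12): [0,1,2], [0,1,6], [0,2,5], [0,3,5], [0,3,6], [1,2,3], [1,3,4], [1,4,6], [2,3,6], [2,5,6], [3,4,5], [4,5,6]

so the chain groups are C_0 ≅ Z^7, C_1 ≅ Z^18, C_2 ≅ Z^12.

∂_1: C_1 → C_0 sends each edge [p,q] (with p < q) to q − p.
As a 7×18 matrix over Z this has rank 6, with invariant factors (1,1,1,1,1,1).

∂_2: C_2 → C_1 maps a triangle to the signed sum of its edges. For instance
  ∂[2,3,6] = [3,6] − [2,6] + [2,3],
  ∂[1,4,6] = [4,6] − [1,6] + [1,4].
The resulting 18×12 matrix has rank 12, and its Smith normal form has invariant factors (1,1,1,1,1,1,1,1,1,1,1,2).

Reading off H_k = ker ∂_k / im ∂_{k+1}:

  H_0: rank C_0 − rank ∂_1 = 7 − 6 = 1, and the invariant factors of ∂_1 are all 1, so H_0 = Z.
  H_1: rank ker ∂_1 − rank ∂_2 = (18 − 6) − 12 = 0, and ∂_2 has invariant factor 2 > 1, so H_1 = Z/2.
  H_2: rank ker ∂_2 − rank ∂_3 = (12 − 12) − 0 = 0, and there is no ∂_3, so H_2 = 0.

H_0 = Z,  H_1 = Z/2,  H_2 = 0.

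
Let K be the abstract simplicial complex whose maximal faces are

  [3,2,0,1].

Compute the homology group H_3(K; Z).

H_3 = 0.

K has 4 vertices, 6 edges, 4 triangles, 1 3-simplex.
rank ∂_3 = 1, rank ∂_4 = 0 ⇒ b_3 = 1 − 1 − 0 = 0. So H_3 = 0.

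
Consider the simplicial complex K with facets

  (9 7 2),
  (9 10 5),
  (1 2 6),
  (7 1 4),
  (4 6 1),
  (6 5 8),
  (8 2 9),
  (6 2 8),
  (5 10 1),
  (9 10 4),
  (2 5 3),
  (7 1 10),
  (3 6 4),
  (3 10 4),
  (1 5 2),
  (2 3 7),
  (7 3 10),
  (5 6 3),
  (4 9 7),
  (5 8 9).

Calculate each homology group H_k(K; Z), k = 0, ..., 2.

Take the total order 1 < 2 < 3 < 4 < 5 < 6 < 7 < 8 < 9 < 10 on the vertex set. Then K (dimension 2) consists of the simplices:

  0-simplices (10): [1], [2], [3], [4], [5], [6], [7], [8], [9], [10]
  1-simplices (30): (30 of them)
  2-simplices (20): (20 of them)

Hence C_0 ≅ Z^10, C_1 ≅ Z^30, C_2 ≅ Z^20.

∂_1: C_1 → C_0 sends each edge [p,q] (with p < q) to q − p. For instance
  ∂[2,5] = [5] − [2].
The 10×30 boundary matrix has rank 9 and Smith normal form diag(1,1,1,1,1,1,1,1,1).

Boundary ∂_2: C_2 → C_1 sends each 2-simplex [p,q,r] to [q,r] − [p,r] + [p,q]. For instance
  ∂[3,4,6] = [4,6] − [3,6] + [3,4],
  ∂[1,7,10] = [7,10] − [1,10] + [1,7].
This gives a 30×20 integer matrix of rank 20; reducing to Smith normal form yields diagonal entries (1,1,1,1,1,1,1,1,1,1,1,1,1,1,1,1,1,1,1,2).

Now H_k = ker ∂_k / im ∂_{k+1}, so:

  H_0: rank C_0 − rank ∂_1 = 10 − 9 = 1, and the invariant factors of ∂_1 are all 1, so H_0 = Z.
  H_1: rank ker ∂_1 − rank ∂_2 = (30 − 9) − 20 = 1, and ∂_2 has invariant factor 2 > 1, so H_1 = Z ⊕ Z/2Z.
  H_2: rank ker ∂_2 − rank ∂_3 = (20 − 20) − 0 = 0, and there is no ∂_3, so H_2 = 0.

(K is a triangulation of the Klein bottle.)

H_0 ≅ Z,  H_1 ≅ Z ⊕ Z/2Z,  H_2 = 0.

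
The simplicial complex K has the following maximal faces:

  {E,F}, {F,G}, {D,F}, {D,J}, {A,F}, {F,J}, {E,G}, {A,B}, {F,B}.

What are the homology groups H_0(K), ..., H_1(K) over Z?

H_0 ≅ Z,  H_1 ≅ Z^3.

Take the total order A < B < D < E < F < G < J on the vertex set. Then K (dimension 1) consists of the simplices:

  0-simplices (7): A, B, D, E, F, G, J
  1-simplices (9): AB, AF, BF, DF, DJ, EF, EG, FG, FJ

giving chain groups C_0 ≅ Z^7, C_1 ≅ Z^9.

Boundary ∂_1: C_1 → C_0 sends each edge [p,q] (with p < q) to q − p. For instance
  ∂AF = F − A.
The resulting 7×9 matrix has rank 6, and its Smith normal form has invariant factors (1,1,1,1,1,1).

From H_k ≅ ker(∂_k) / im(∂_{k+1}) we obtain:

  H_0: rank C_0 − rank ∂_1 = 7 − 6 = 1, and the invariant factors of ∂_1 are all 1, so H_0 = Z.
  H_1: rank ker ∂_1 − rank ∂_2 = (9 − 6) − 0 = 3, and there is no ∂_2, so H_1 = Z^3.

As a check, the Euler characteristic is 7 − 9 = -2, which agrees with 1 − 3 = -2.
(K is a triangulation of a wedge of 3 circles.)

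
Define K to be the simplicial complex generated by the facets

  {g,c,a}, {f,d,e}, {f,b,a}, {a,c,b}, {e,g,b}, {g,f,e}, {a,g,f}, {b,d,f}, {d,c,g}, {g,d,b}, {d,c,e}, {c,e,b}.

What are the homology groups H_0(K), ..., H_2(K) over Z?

H_0 = Z,  H_1 = Z/2,  H_2 = 0.

Take the total order a < b < c < d < e < f < g on the vertex set. Then K (dimension 2) consists of the simplices:

  0-simplices (7): a, b, c, d, e, f, g
  1-simplices (18): ab, ac, af, ag, bc, bd, be, bf, bg, cd, ce, cg, de, df, dg, ef, eg, fg
  2-simplices (12): abc, abf, acg, afg, bce, bdf, bdg, beg, cde, cdg, def, efg

giving chain groups C_0 ≅ Z^7, C_1 ≅ Z^18, C_2 ≅ Z^12.

∂_1: C_1 → C_0 is given by ∂[p,q] = [q] − [p].
The 7×18 boundary matrix has rank 6 and Smith normal form diag(1,1,1,1,1,1).

Boundary ∂_2: C_2 → C_1 maps a triangle to the signed sum of its edges. For instance
  ∂cde = de − ce + cd,
  ∂afg = fg − ag + af.
As a 18×12 matrix over Z this has rank 12, with invariant factors (1,1,1,1,1,1,1,1,1,1,1,2).

Now H_k = ker ∂_k / im ∂_{k+1}, so:

  H_0: rank C_0 − rank ∂_1 = 7 − 6 = 1, and the invariant factors of ∂_1 are all 1, so H_0 = Z.
  H_1: rank ker ∂_1 − rank ∂_2 = (18 − 6) − 12 = 0, and ∂_2 has invariant factor 2 > 1, so H_1 = Z/2.
  H_2: rank ker ∂_2 − rank ∂_3 = (12 − 12) − 0 = 0, and there is no ∂_3, so H_2 = 0.

As a check, the Euler characteristic is 7 − 18 + 12 = 1, which agrees with 1 − 0 + 0 = 1.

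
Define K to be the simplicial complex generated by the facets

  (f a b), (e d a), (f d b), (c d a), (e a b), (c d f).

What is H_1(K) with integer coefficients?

Take the total order a < b < c < d < e < f on the vertex set. Then K (dimension 2) consists of the simplices:

  0-simplices (6): a, b, c, d, e, f
  1-simplices (12): ab, ac, ad, ae, af, bd, be, bf, cd, cf, de, df
  2-simplices (6): abe, abf, acd, ade, bdf, cdf

so the chain groups are C_0 ≅ Z^6, C_1 ≅ Z^12, C_2 ≅ Z^6.

∂_1: C_1 → C_0 sends each edge [p,q] (with p < q) to q − p. For instance
  ∂ab = b − a.
The resulting 6×12 matrix has rank 5, and its Smith normal form has invariant factors (1,1,1,1,1).

The boundary map ∂_2: C_2 → C_1 acts by ∂[p,q,r] = [q,r] − [p,r] + [p,q]. For instance
  ∂bdf = df − bf + bd,
  ∂cdf = df − cf + cd.
The resulting 12×6 matrix has rank 6, and its Smith normal form has invariant factors (1,1,1,1,1,1).

From H_k ≅ ker(∂_k) / im(∂_{k+1}) we obtain:

  H_1: rank ker ∂_1 − rank ∂_2 = (12 − 5) − 6 = 1, and the invariant factors of ∂_2 are all 1, so H_1 = Z.

H_1 ≅ Z.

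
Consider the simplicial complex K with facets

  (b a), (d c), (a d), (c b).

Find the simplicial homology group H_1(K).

H_1 ≅ Z.

Fix the vertex order a < b < c < d and write every simplex with vertices in increasing order. Then dim K = 1 and the simplices of K are:

  0-simplices (4): a, b, c, d
  1-simplices (4): ab, ad, bc, cd

giving chain groups C_0 ≅ Z^4, C_1 ≅ Z^4.

∂_1: C_1 → C_0 sends each edge [p,q] (with p < q) to q − p.
The 4×4 boundary matrix has rank 3 and Smith normal form diag(1,1,1).

Reading off H_k = ker ∂_k / im ∂_{k+1}:

  H_1: rank ker ∂_1 − rank ∂_2 = (4 − 3) − 0 = 1, and there is no ∂_2, so H_1 = Z.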